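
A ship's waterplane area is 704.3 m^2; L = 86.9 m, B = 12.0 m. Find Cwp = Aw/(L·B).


Formula: Cwp = Aw / (L * B)
Step 1 — L * B = 86.9 * 12.0 = 1042.8 m^2
Step 2 — Cwp = 704.3 / 1042.8 ≈ 0.67539 (5 s.f.)

0.67539


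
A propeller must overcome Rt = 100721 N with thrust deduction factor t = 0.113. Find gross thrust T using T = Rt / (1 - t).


Formula: T = Rt / (1 - t)
Step 1 — (1 - t) = 1 - 0.113 = 0.887
Step 2 — T = 100721 / 0.887 ≈ 113550 N (5 s.f.)

113550 N


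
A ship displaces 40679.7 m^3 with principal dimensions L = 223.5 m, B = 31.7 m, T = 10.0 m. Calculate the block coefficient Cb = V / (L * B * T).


Formula: Cb = V / (L * B * T)
Step 1 — L * B * T = 223.5 * 31.7 * 10.0 = 70849.5 m^3
Step 2 — Cb = 40679.7 / 70849.5 ≈ 0.57417 (5 s.f.)

0.57417


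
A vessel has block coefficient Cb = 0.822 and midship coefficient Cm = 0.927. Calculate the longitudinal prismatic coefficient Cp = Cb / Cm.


Formula: Cp = Cb / Cm
Substituting: Cp = 0.822 / 0.927
Result: Cp ≈ 0.88673 (5 s.f.)

0.88673


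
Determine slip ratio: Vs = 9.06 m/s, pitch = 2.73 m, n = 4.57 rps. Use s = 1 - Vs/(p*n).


Formula: s = 1 - Vs / (p * n)
Step 1 — p * n = 2.73 * 4.57 = 12.4761
Step 2 — Vs / (p*n) = 9.06 / 12.4761 = 0.726188 (6 d.p.)
Step 3 — s = 1 - 0.726188 = 0.273812

0.273812


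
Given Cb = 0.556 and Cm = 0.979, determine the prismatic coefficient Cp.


Formula: Cp = Cb / Cm
Substituting: Cp = 0.556 / 0.979
Result: Cp ≈ 0.56793 (5 s.f.)

0.56793


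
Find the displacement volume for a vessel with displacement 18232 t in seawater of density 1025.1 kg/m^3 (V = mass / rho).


Formula: V = mass / rho
Step 1 — convert tonnes to kg: 18232 t * 1000 = 18232000 kg
Step 2 — V = 18232000 / 1025.1 ≈ 17786 m^3 (5 s.f.)

17786 m^3


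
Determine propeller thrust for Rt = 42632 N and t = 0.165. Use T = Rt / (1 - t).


Formula: T = Rt / (1 - t)
Step 1 — (1 - t) = 1 - 0.165 = 0.835
Step 2 — T = 42632 / 0.835 ≈ 51056 N (5 s.f.)

51056 N


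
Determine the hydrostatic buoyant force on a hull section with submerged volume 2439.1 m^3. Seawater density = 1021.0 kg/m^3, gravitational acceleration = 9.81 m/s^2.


Formula: Fb = rho * g * V
Substituting: Fb = 1021.0 * 9.81 * 2439.1
Intermediate: 1021.0 * 9.81 = 10016.01
Result: Fb = 10016.01 * 2439.1 ≈ 24430000 N (5 s.f.)

24430000 N


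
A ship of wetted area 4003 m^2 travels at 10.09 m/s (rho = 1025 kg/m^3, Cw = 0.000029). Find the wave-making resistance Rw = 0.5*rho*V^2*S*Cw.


Formula: Rw = 0.5 * rho * V^2 * S * Cw
Step 1 — V^2 = 10.09^2 = 101.8081
Step 2 — 0.5 * rho * V^2 = 0.5 * 1025 * 101.8081 = 52176.65125
Step 3 — Rw = 52176.65125 * 4003 * 0.000029 ≈ 6057.0 N (5 s.f.)

6057.0 N


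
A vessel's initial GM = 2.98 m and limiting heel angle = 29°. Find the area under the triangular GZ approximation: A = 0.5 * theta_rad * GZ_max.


Formula: GZ_max = GM * sin(theta); Area = 0.5 * theta_rad * GZ_max
Step 1 — GZ_max = 2.98 * sin(29°) = 2.98 * 0.48481 = 1.444734 m
Step 2 — theta_rad = 29 * pi/180 = 0.506145 rad
Step 3 — Area = 0.5 * 0.506145 * 1.444734 ≈ 0.36562 m·rad (5 s.f.)

0.36562 m·rad


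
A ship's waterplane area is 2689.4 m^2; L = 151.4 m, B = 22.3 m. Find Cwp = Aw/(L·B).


Formula: Cwp = Aw / (L * B)
Step 1 — L * B = 151.4 * 22.3 = 3376.22 m^2
Step 2 — Cwp = 2689.4 / 3376.22 ≈ 0.79657 (5 s.f.)

0.79657


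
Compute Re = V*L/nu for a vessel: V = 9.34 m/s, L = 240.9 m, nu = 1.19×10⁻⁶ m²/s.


Formula: Re = V * L / nu
Step 1 — V * L = 9.34 * 240.9 = 2250.006 m^2/s
Step 2 — Re = 2250.006 / 1.19e-6 = 1.89e+09

1.89e+09


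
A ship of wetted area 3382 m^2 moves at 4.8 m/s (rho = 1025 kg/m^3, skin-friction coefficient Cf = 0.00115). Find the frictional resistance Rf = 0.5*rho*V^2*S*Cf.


Formula: Rf = 0.5 * rho * V^2 * S * Cf
Step 1 — V^2 = 4.8^2 = 23.04
Step 2 — 0.5 * rho * V^2 = 0.5 * 1025 * 23.04 = 11808.0
Step 3 — Rf = 11808.0 * 3382 * 0.00115 ≈ 45925 N (5 s.f.)

45925 N


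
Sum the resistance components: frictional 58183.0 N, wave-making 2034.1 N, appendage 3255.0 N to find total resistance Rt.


Formula: Rt = Rf + Rw + Ra
Substituting: Rt = 58183.0 + 2034.1 + 3255.0
Result: Rt = 63472.1 N

63472.1 N


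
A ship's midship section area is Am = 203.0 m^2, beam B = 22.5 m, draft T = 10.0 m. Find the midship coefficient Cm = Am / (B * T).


Formula: Cm = Am / (B * T)
Step 1 — B * T = 22.5 * 10.0 = 225.0 m^2
Step 2 — Cm = 203.0 / 225.0 ≈ 0.90222 (5 s.f.)

0.90222


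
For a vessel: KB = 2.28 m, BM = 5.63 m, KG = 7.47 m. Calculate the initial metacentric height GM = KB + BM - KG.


Formula: GM = KB + BM - KG
Step 1 — KM = KB + BM = 2.28 + 5.63 = 7.91 m
Step 2 — GM = KM - KG = 7.91 - 7.47 = 0.44 m

0.44 m


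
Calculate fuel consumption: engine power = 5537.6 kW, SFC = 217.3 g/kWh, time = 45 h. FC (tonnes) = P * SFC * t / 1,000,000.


Formula: FC (tonnes) = P * SFC * t / 1,000,000
Step 1 — P * SFC * t = 5537.6 * 217.3 * 45 = 54149421.6 g
Step 2 — FC (tonnes) = 54149421.6 / 1,000,000 ≈ 54.149 tonnes (5 s.f.)

54.149 tonnes


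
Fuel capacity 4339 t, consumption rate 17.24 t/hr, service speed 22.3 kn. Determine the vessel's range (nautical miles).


Formula: endurance = fuel / rate; range = endurance * speed
Step 1 — endurance = 4339 / 17.24 = 251.6821 hours
Step 2 — range = 251.6821 * 22.3 ≈ 5612.5 nautical miles (5 s.f.)

5612.5 NM


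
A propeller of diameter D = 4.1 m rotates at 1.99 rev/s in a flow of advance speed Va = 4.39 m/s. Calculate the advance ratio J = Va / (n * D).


Formula: J = Va / (n * D)
Step 1 — n * D = 1.99 * 4.1 = 8.159
Step 2 — J = 4.39 / 8.159 ≈ 0.53806 (5 s.f.)

0.53806


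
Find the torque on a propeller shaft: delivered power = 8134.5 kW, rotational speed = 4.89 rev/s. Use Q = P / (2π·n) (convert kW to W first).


Formula: Q = P_W / (2 * pi * n)
Step 1 — P_W = 8134.5 kW * 1000 = 8134500.0 W
Step 2 — 2 * pi * n = 2 * pi * 4.89 = 30.724776
Step 3 — Q = 8134500.0 / 30.724776 ≈ 264750 N·m (5 s.f.)

264750 N·m


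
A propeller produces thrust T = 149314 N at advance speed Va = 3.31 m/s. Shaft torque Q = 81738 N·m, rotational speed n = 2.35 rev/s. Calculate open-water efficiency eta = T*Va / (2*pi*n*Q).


Formula: eta = T * Va / (2 * pi * n * Q)
Step 1 — numerator = T * Va = 149314 * 3.31 = 494229.34
Step 2 — 2 * pi * n = 2 * pi * 2.35 = 14.765485
Step 3 — denominator = 14.765485 * 81738 = 1206901.21
Step 4 — eta = 494229.34 / 1206901.21 ≈ 0.40950 (5 s.f.)

0.40950


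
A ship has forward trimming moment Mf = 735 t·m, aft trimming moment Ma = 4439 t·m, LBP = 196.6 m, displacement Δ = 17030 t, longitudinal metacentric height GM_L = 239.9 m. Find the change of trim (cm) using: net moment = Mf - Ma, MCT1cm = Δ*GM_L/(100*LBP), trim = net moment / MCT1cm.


Formula: net trimming moment = Mf - Ma; MCT1cm = Δ*GM_L/(100*LBP); trim = net moment / MCT1cm
Step 1 — net trimming moment = 735 - 4439 = -3704 t·m
Step 2 — MCT1cm = 17030 * 239.9 / (100 * 196.6) = 207.8076 t·m/cm
Step 3 — trim = -3704 / 207.8076 ≈ -17.824 cm (5 s.f.)

-17.824 cm


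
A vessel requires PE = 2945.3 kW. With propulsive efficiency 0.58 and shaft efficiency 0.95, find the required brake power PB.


Formula: PB = PE / (eta_D * eta_S)
Step 1 — combined efficiency = eta_D * eta_S = 0.58 * 0.95 = 0.551
Step 2 — PB = 2945.3 / 0.551 ≈ 5345.4 kW (5 s.f.)

5345.4 kW


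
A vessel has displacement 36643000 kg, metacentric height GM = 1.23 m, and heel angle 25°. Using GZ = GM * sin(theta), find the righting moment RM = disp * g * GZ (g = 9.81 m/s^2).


Formula: GZ = GM * sin(theta); RM = disp * g * GZ
Step 1 — GZ = 1.23 * sin(25°) = 1.23 * 0.422618 = 0.51982 m
Step 2 — RM = 36643000 * 9.81 * 0.51982 ≈ 186860000 N·m (5 s.f.)

186860000 N·m


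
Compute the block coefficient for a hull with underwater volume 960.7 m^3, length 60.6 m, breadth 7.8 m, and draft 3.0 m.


Formula: Cb = V / (L * B * T)
Step 1 — L * B * T = 60.6 * 7.8 * 3.0 = 1418.04 m^3
Step 2 — Cb = 960.7 / 1418.04 ≈ 0.67748 (5 s.f.)

0.67748


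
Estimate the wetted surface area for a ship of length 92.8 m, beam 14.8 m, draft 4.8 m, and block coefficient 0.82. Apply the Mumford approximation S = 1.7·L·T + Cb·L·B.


Formula: S = 1.7*L*T + V/T with V = Cb*L*B*T, i.e. S = L * (1.7*T + Cb*B)
Step 1 — 1.7*T = 1.7 * 4.8 = 8.16 m
Step 2 — Cb*B = 0.82 * 14.8 = 12.136 m
Step 3 — 1.7*T + Cb*B = 8.16 + 12.136 = 20.296 m
Step 4 — S = 92.8 * 20.296 ≈ 1883.5 m^2 (5 s.f.)

1883.5 m^2


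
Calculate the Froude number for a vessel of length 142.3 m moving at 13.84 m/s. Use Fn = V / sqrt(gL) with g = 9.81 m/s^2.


Formula: Fn = V / sqrt(g * L)
Step 1 — g * L = 9.81 * 142.3 = 1395.963
Step 2 — sqrt(g * L) = sqrt(1395.963) = 37.362588
Step 3 — Fn = 13.84 / 37.362588 ≈ 0.37042 (5 s.f.)

0.37042


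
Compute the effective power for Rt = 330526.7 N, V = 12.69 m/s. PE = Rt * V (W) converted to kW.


Formula: PE = Rt * V / 1000 (kW)
Step 1 — PE (W) = 330526.7 * 12.69 = 4194383.823 W
Step 2 — PE (kW) = 4194383.823 / 1000 ≈ 4194.4 kW (5 s.f.)

4194.4 kW


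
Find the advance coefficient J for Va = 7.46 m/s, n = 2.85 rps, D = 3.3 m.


Formula: J = Va / (n * D)
Step 1 — n * D = 2.85 * 3.3 = 9.405
Step 2 — J = 7.46 / 9.405 ≈ 0.79320 (5 s.f.)

0.79320


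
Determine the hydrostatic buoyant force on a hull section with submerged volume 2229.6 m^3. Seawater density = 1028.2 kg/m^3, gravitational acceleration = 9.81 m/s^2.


Formula: Fb = rho * g * V
Substituting: Fb = 1028.2 * 9.81 * 2229.6
Intermediate: 1028.2 * 9.81 = 10086.642
Result: Fb = 10086.642 * 2229.6 ≈ 22489000 N (5 s.f.)

22489000 N


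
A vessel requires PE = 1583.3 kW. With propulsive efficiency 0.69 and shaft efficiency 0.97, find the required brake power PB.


Formula: PB = PE / (eta_D * eta_S)
Step 1 — combined efficiency = eta_D * eta_S = 0.69 * 0.97 = 0.6693
Step 2 — PB = 1583.3 / 0.6693 ≈ 2365.6 kW (5 s.f.)

2365.6 kW


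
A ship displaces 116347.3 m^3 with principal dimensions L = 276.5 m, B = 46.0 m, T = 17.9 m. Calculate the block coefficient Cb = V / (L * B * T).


Formula: Cb = V / (L * B * T)
Step 1 — L * B * T = 276.5 * 46.0 * 17.9 = 227670.1 m^3
Step 2 — Cb = 116347.3 / 227670.1 ≈ 0.51103 (5 s.f.)

0.51103


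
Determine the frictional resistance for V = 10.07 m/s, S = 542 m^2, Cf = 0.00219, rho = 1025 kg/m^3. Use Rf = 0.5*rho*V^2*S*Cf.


Formula: Rf = 0.5 * rho * V^2 * S * Cf
Step 1 — V^2 = 10.07^2 = 101.4049
Step 2 — 0.5 * rho * V^2 = 0.5 * 1025 * 101.4049 = 51970.01125
Step 3 — Rf = 51970.01125 * 542 * 0.00219 ≈ 61687 N (5 s.f.)

61687 N


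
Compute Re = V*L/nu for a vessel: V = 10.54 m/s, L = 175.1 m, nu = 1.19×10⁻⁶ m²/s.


Formula: Re = V * L / nu
Step 1 — V * L = 10.54 * 175.1 = 1845.554 m^2/s
Step 2 — Re = 1845.554 / 1.19e-6 = 1.55e+09

1.55e+09


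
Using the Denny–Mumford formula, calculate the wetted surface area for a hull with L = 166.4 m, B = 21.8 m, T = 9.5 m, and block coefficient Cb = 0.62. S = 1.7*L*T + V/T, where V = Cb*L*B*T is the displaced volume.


Formula: S = 1.7*L*T + V/T with V = Cb*L*B*T, i.e. S = L * (1.7*T + Cb*B)
Step 1 — 1.7*T = 1.7 * 9.5 = 16.15 m
Step 2 — Cb*B = 0.62 * 21.8 = 13.516 m
Step 3 — 1.7*T + Cb*B = 16.15 + 13.516 = 29.666 m
Step 4 — S = 166.4 * 29.666 ≈ 4936.4 m^2 (5 s.f.)

4936.4 m^2


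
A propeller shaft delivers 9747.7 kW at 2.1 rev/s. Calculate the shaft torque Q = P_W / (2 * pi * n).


Formula: Q = P_W / (2 * pi * n)
Step 1 — P_W = 9747.7 kW * 1000 = 9747700.0 W
Step 2 — 2 * pi * n = 2 * pi * 2.1 = 13.194689
Step 3 — Q = 9747700.0 / 13.194689 ≈ 738760 N·m (5 s.f.)

738760 N·m


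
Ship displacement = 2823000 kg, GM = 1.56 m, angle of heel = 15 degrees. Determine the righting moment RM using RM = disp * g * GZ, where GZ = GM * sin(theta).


Formula: GZ = GM * sin(theta); RM = disp * g * GZ
Step 1 — GZ = 1.56 * sin(15°) = 1.56 * 0.258819 = 0.403758 m
Step 2 — RM = 2823000 * 9.81 * 0.403758 ≈ 11182000 N·m (5 s.f.)

11182000 N·m


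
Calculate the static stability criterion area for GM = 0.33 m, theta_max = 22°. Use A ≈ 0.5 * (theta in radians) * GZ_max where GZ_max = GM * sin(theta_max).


Formula: GZ_max = GM * sin(theta); Area = 0.5 * theta_rad * GZ_max
Step 1 — GZ_max = 0.33 * sin(22°) = 0.33 * 0.374607 = 0.12362 m
Step 2 — theta_rad = 22 * pi/180 = 0.383972 rad
Step 3 — Area = 0.5 * 0.383972 * 0.12362 ≈ 0.023733 m·rad (5 s.f.)

0.023733 m·rad


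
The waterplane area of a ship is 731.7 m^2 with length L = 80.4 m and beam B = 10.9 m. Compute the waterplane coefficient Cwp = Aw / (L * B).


Formula: Cwp = Aw / (L * B)
Step 1 — L * B = 80.4 * 10.9 = 876.36 m^2
Step 2 — Cwp = 731.7 / 876.36 ≈ 0.83493 (5 s.f.)

0.83493


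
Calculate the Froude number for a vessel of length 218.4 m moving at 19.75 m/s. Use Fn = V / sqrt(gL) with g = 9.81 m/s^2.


Formula: Fn = V / sqrt(g * L)
Step 1 — g * L = 9.81 * 218.4 = 2142.504
Step 2 — sqrt(g * L) = sqrt(2142.504) = 46.28719
Step 3 — Fn = 19.75 / 46.28719 ≈ 0.42668 (5 s.f.)

0.42668


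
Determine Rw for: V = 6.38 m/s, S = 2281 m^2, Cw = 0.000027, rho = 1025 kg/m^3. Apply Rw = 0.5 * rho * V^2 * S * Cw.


Formula: Rw = 0.5 * rho * V^2 * S * Cw
Step 1 — V^2 = 6.38^2 = 40.7044
Step 2 — 0.5 * rho * V^2 = 0.5 * 1025 * 40.7044 = 20861.005
Step 3 — Rw = 20861.005 * 2281 * 0.000027 ≈ 1284.8 N (5 s.f.)

1284.8 N


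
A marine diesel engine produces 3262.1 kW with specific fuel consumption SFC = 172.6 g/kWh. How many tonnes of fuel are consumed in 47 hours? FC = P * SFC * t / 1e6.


Formula: FC (tonnes) = P * SFC * t / 1,000,000
Step 1 — P * SFC * t = 3262.1 * 172.6 * 47 = 26462807.62 g
Step 2 — FC (tonnes) = 26462807.62 / 1,000,000 ≈ 26.463 tonnes (5 s.f.)

26.463 tonnes


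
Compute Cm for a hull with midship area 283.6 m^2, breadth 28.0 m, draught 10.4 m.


Formula: Cm = Am / (B * T)
Step 1 — B * T = 28.0 * 10.4 = 291.2 m^2
Step 2 — Cm = 283.6 / 291.2 ≈ 0.97390 (5 s.f.)

0.97390


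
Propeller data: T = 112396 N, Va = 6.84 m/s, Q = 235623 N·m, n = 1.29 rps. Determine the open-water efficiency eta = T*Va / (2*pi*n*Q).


Formula: eta = T * Va / (2 * pi * n * Q)
Step 1 — numerator = T * Va = 112396 * 6.84 = 768788.64
Step 2 — 2 * pi * n = 2 * pi * 1.29 = 8.105309
Step 3 — denominator = 8.105309 * 235623 = 1909797.22
Step 4 — eta = 768788.64 / 1909797.22 ≈ 0.40255 (5 s.f.)

0.40255


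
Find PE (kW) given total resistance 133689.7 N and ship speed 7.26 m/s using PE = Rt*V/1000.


Formula: PE = Rt * V / 1000 (kW)
Step 1 — PE (W) = 133689.7 * 7.26 = 970587.222 W
Step 2 — PE (kW) = 970587.222 / 1000 ≈ 970.59 kW (5 s.f.)

970.59 kW


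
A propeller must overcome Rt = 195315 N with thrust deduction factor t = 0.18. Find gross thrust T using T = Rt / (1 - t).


Formula: T = Rt / (1 - t)
Step 1 — (1 - t) = 1 - 0.18 = 0.82
Step 2 — T = 195315 / 0.82 ≈ 238190 N (5 s.f.)

238190 N


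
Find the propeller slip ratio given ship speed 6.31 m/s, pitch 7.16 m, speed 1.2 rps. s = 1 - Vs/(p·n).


Formula: s = 1 - Vs / (p * n)
Step 1 — p * n = 7.16 * 1.2 = 8.592
Step 2 — Vs / (p*n) = 6.31 / 8.592 = 0.734404 (6 d.p.)
Step 3 — s = 1 - 0.734404 = 0.265596

0.265596


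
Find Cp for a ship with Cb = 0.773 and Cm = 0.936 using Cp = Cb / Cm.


Formula: Cp = Cb / Cm
Substituting: Cp = 0.773 / 0.936
Result: Cp ≈ 0.82585 (5 s.f.)

0.82585


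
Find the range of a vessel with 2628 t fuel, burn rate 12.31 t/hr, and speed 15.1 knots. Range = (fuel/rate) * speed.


Formula: endurance = fuel / rate; range = endurance * speed
Step 1 — endurance = 2628 / 12.31 = 213.485 hours
Step 2 — range = 213.485 * 15.1 ≈ 3223.6 nautical miles (5 s.f.)

3223.6 NM


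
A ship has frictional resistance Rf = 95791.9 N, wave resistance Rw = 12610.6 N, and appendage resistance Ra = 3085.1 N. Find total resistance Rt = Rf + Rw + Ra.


Formula: Rt = Rf + Rw + Ra
Substituting: Rt = 95791.9 + 12610.6 + 3085.1
Result: Rt = 111487.6 N

111487.6 N


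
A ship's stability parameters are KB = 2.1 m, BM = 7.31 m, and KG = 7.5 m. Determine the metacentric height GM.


Formula: GM = KB + BM - KG
Step 1 — KM = KB + BM = 2.1 + 7.31 = 9.41 m
Step 2 — GM = KM - KG = 9.41 - 7.5 = 1.91 m

1.91 m


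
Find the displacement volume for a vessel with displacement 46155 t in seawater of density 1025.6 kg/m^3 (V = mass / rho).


Formula: V = mass / rho
Step 1 — convert tonnes to kg: 46155 t * 1000 = 46155000 kg
Step 2 — V = 46155000 / 1025.6 ≈ 45003 m^3 (5 s.f.)

45003 m^3


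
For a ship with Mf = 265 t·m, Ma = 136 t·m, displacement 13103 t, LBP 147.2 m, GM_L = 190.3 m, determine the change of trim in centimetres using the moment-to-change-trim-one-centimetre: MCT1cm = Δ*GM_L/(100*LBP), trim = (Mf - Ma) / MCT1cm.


Formula: net trimming moment = Mf - Ma; MCT1cm = Δ*GM_L/(100*LBP); trim = net moment / MCT1cm
Step 1 — net trimming moment = 265 - 136 = 129 t·m
Step 2 — MCT1cm = 13103 * 190.3 / (100 * 147.2) = 169.3954 t·m/cm
Step 3 — trim = 129 / 169.3954 ≈ 0.76153 cm (5 s.f.)

0.76153 cm


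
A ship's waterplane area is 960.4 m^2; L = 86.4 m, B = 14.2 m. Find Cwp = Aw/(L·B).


Formula: Cwp = Aw / (L * B)
Step 1 — L * B = 86.4 * 14.2 = 1226.88 m^2
Step 2 — Cwp = 960.4 / 1226.88 ≈ 0.78280 (5 s.f.)

0.78280


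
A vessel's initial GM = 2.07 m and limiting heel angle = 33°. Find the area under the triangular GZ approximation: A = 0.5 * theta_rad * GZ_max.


Formula: GZ_max = GM * sin(theta); Area = 0.5 * theta_rad * GZ_max
Step 1 — GZ_max = 2.07 * sin(33°) = 2.07 * 0.544639 = 1.127403 m
Step 2 — theta_rad = 33 * pi/180 = 0.575959 rad
Step 3 — Area = 0.5 * 0.575959 * 1.127403 ≈ 0.32467 m·rad (5 s.f.)

0.32467 m·rad


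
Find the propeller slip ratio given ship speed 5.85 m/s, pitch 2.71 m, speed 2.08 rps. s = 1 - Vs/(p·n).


Formula: s = 1 - Vs / (p * n)
Step 1 — p * n = 2.71 * 2.08 = 5.6368
Step 2 — Vs / (p*n) = 5.85 / 5.6368 = 1.037823 (6 d.p.)
Step 3 — s = 1 - 1.037823 = -0.037823

-0.037823


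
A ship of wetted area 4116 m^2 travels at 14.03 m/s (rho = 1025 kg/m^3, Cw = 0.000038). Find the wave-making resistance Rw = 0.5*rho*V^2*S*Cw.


Formula: Rw = 0.5 * rho * V^2 * S * Cw
Step 1 — V^2 = 14.03^2 = 196.8409
Step 2 — 0.5 * rho * V^2 = 0.5 * 1025 * 196.8409 = 100880.96125
Step 3 — Rw = 100880.96125 * 4116 * 0.000038 ≈ 15779 N (5 s.f.)

15779 N


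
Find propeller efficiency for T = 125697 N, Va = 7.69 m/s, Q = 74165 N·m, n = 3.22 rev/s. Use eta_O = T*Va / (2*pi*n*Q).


Formula: eta = T * Va / (2 * pi * n * Q)
Step 1 — numerator = T * Va = 125697 * 7.69 = 966609.93
Step 2 — 2 * pi * n = 2 * pi * 3.22 = 20.231857
Step 3 — denominator = 20.231857 * 74165 = 1500495.67
Step 4 — eta = 966609.93 / 1500495.67 ≈ 0.64419 (5 s.f.)

0.64419


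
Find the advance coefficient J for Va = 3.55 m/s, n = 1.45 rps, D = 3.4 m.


Formula: J = Va / (n * D)
Step 1 — n * D = 1.45 * 3.4 = 4.93
Step 2 — J = 3.55 / 4.93 ≈ 0.72008 (5 s.f.)

0.72008


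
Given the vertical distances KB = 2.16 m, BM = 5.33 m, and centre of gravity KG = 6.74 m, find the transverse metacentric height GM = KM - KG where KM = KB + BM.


Formula: GM = KB + BM - KG
Step 1 — KM = KB + BM = 2.16 + 5.33 = 7.49 m
Step 2 — GM = KM - KG = 7.49 - 6.74 = 0.75 m

0.75 m


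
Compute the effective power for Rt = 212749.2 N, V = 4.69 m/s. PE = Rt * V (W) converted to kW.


Formula: PE = Rt * V / 1000 (kW)
Step 1 — PE (W) = 212749.2 * 4.69 = 997793.748 W
Step 2 — PE (kW) = 997793.748 / 1000 ≈ 997.79 kW (5 s.f.)

997.79 kW


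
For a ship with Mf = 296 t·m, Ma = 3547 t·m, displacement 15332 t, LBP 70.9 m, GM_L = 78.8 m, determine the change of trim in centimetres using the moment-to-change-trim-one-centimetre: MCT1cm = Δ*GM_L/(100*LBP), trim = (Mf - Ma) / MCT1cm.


Formula: net trimming moment = Mf - Ma; MCT1cm = Δ*GM_L/(100*LBP); trim = net moment / MCT1cm
Step 1 — net trimming moment = 296 - 3547 = -3251 t·m
Step 2 — MCT1cm = 15332 * 78.8 / (100 * 70.9) = 170.4036 t·m/cm
Step 3 — trim = -3251 / 170.4036 ≈ -19.078 cm (5 s.f.)

-19.078 cm


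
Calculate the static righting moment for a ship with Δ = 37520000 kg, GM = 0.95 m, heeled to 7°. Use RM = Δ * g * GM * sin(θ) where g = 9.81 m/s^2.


Formula: GZ = GM * sin(theta); RM = disp * g * GZ
Step 1 — GZ = 0.95 * sin(7°) = 0.95 * 0.121869 = 0.115776 m
Step 2 — RM = 37520000 * 9.81 * 0.115776 ≈ 42614000 N·m (5 s.f.)

42614000 N·m


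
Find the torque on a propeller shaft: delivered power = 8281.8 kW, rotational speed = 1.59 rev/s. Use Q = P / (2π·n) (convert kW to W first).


Formula: Q = P_W / (2 * pi * n)
Step 1 — P_W = 8281.8 kW * 1000 = 8281800.0 W
Step 2 — 2 * pi * n = 2 * pi * 1.59 = 9.990265
Step 3 — Q = 8281800.0 / 9.990265 ≈ 828990 N·m (5 s.f.)

828990 N·m


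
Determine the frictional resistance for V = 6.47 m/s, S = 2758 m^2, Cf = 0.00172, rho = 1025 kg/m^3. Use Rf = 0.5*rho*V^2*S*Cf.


Formula: Rf = 0.5 * rho * V^2 * S * Cf
Step 1 — V^2 = 6.47^2 = 41.8609
Step 2 — 0.5 * rho * V^2 = 0.5 * 1025 * 41.8609 = 21453.71125
Step 3 — Rf = 21453.71125 * 2758 * 0.00172 ≈ 101770 N (5 s.f.)

101770 N


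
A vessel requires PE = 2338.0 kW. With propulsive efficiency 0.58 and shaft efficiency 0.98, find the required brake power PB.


Formula: PB = PE / (eta_D * eta_S)
Step 1 — combined efficiency = eta_D * eta_S = 0.58 * 0.98 = 0.5684
Step 2 — PB = 2338.0 / 0.5684 ≈ 4113.3 kW (5 s.f.)

4113.3 kW


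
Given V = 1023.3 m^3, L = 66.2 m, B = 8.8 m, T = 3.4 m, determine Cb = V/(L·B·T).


Formula: Cb = V / (L * B * T)
Step 1 — L * B * T = 66.2 * 8.8 * 3.4 = 1980.704 m^3
Step 2 — Cb = 1023.3 / 1980.704 ≈ 0.51663 (5 s.f.)

0.51663


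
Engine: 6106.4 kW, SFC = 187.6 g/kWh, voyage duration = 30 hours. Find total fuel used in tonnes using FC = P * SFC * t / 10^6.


Formula: FC (tonnes) = P * SFC * t / 1,000,000
Step 1 — P * SFC * t = 6106.4 * 187.6 * 30 = 34366819.2 g
Step 2 — FC (tonnes) = 34366819.2 / 1,000,000 ≈ 34.367 tonnes (5 s.f.)

34.367 tonnes


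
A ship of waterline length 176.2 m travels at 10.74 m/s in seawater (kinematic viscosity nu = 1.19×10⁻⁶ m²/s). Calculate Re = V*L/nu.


Formula: Re = V * L / nu
Step 1 — V * L = 10.74 * 176.2 = 1892.388 m^2/s
Step 2 — Re = 1892.388 / 1.19e-6 = 1.59e+09

1.59e+09


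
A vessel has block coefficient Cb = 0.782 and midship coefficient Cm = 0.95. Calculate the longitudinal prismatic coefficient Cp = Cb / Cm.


Formula: Cp = Cb / Cm
Substituting: Cp = 0.782 / 0.95
Result: Cp ≈ 0.82316 (5 s.f.)

0.82316


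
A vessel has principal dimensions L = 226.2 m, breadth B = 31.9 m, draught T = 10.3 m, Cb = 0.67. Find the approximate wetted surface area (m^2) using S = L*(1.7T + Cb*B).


Formula: S = 1.7*L*T + V/T with V = Cb*L*B*T, i.e. S = L * (1.7*T + Cb*B)
Step 1 — 1.7*T = 1.7 * 10.3 = 17.51 m
Step 2 — Cb*B = 0.67 * 31.9 = 21.373 m
Step 3 — 1.7*T + Cb*B = 17.51 + 21.373 = 38.883 m
Step 4 — S = 226.2 * 38.883 ≈ 8795.3 m^2 (5 s.f.)

8795.3 m^2


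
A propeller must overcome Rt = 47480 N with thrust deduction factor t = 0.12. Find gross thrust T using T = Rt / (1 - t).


Formula: T = Rt / (1 - t)
Step 1 — (1 - t) = 1 - 0.12 = 0.88
Step 2 — T = 47480 / 0.88 ≈ 53955 N (5 s.f.)

53955 N


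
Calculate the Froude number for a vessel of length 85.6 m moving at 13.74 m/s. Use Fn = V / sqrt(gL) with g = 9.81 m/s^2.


Formula: Fn = V / sqrt(g * L)
Step 1 — g * L = 9.81 * 85.6 = 839.736
Step 2 — sqrt(g * L) = sqrt(839.736) = 28.978199
Step 3 — Fn = 13.74 / 28.978199 ≈ 0.47415 (5 s.f.)

0.47415


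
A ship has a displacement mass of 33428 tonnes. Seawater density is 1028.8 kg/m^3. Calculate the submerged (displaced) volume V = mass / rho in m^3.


Formula: V = mass / rho
Step 1 — convert tonnes to kg: 33428 t * 1000 = 33428000 kg
Step 2 — V = 33428000 / 1028.8 ≈ 32492 m^3 (5 s.f.)

32492 m^3


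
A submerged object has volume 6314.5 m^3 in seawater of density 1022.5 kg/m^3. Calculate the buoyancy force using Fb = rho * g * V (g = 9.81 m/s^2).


Formula: Fb = rho * g * V
Substituting: Fb = 1022.5 * 9.81 * 6314.5
Intermediate: 1022.5 * 9.81 = 10030.725
Result: Fb = 10030.725 * 6314.5 ≈ 63339000 N (5 s.f.)

63339000 N


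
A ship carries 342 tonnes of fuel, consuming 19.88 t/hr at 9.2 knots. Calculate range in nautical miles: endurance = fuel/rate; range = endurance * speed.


Formula: endurance = fuel / rate; range = endurance * speed
Step 1 — endurance = 342 / 19.88 = 17.2032 hours
Step 2 — range = 17.2032 * 9.2 ≈ 158.27 nautical miles (5 s.f.)

158.27 NM


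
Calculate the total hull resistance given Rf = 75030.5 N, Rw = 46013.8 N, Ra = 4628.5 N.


Formula: Rt = Rf + Rw + Ra
Substituting: Rt = 75030.5 + 46013.8 + 4628.5
Result: Rt = 125672.8 N

125672.8 N


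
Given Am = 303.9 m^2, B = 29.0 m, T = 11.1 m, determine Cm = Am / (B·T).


Formula: Cm = Am / (B * T)
Step 1 — B * T = 29.0 * 11.1 = 321.9 m^2
Step 2 — Cm = 303.9 / 321.9 ≈ 0.94408 (5 s.f.)

0.94408


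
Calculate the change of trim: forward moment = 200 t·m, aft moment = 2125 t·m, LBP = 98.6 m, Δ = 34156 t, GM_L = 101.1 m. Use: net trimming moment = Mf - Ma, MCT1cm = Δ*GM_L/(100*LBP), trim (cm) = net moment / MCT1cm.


Formula: net trimming moment = Mf - Ma; MCT1cm = Δ*GM_L/(100*LBP); trim = net moment / MCT1cm
Step 1 — net trimming moment = 200 - 2125 = -1925 t·m
Step 2 — MCT1cm = 34156 * 101.1 / (100 * 98.6) = 350.2202 t·m/cm
Step 3 — trim = -1925 / 350.2202 ≈ -5.4965 cm (5 s.f.)

-5.4965 cm


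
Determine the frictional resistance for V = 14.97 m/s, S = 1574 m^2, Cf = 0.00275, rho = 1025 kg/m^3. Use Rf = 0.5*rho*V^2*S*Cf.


Formula: Rf = 0.5 * rho * V^2 * S * Cf
Step 1 — V^2 = 14.97^2 = 224.1009
Step 2 — 0.5 * rho * V^2 = 0.5 * 1025 * 224.1009 = 114851.71125
Step 3 — Rf = 114851.71125 * 1574 * 0.00275 ≈ 497140 N (5 s.f.)

497140 N


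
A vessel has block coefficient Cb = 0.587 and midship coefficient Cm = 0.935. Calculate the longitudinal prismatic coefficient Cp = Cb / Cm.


Formula: Cp = Cb / Cm
Substituting: Cp = 0.587 / 0.935
Result: Cp ≈ 0.62781 (5 s.f.)

0.62781


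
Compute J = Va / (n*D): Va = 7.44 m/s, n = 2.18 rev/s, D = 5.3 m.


Formula: J = Va / (n * D)
Step 1 — n * D = 2.18 * 5.3 = 11.554
Step 2 — J = 7.44 / 11.554 ≈ 0.64393 (5 s.f.)

0.64393


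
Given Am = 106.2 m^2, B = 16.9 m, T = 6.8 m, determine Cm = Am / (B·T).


Formula: Cm = Am / (B * T)
Step 1 — B * T = 16.9 * 6.8 = 114.92 m^2
Step 2 — Cm = 106.2 / 114.92 ≈ 0.92412 (5 s.f.)

0.92412


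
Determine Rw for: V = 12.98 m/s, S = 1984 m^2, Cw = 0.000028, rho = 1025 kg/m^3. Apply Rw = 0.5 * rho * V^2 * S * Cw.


Formula: Rw = 0.5 * rho * V^2 * S * Cw
Step 1 — V^2 = 12.98^2 = 168.4804
Step 2 — 0.5 * rho * V^2 = 0.5 * 1025 * 168.4804 = 86346.205
Step 3 — Rw = 86346.205 * 1984 * 0.000028 ≈ 4796.7 N (5 s.f.)

4796.7 N


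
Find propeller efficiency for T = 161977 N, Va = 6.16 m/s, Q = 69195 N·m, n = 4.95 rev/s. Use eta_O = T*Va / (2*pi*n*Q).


Formula: eta = T * Va / (2 * pi * n * Q)
Step 1 — numerator = T * Va = 161977 * 6.16 = 997778.32
Step 2 — 2 * pi * n = 2 * pi * 4.95 = 31.101767
Step 3 — denominator = 31.101767 * 69195 = 2152086.77
Step 4 — eta = 997778.32 / 2152086.77 ≈ 0.46363 (5 s.f.)

0.46363


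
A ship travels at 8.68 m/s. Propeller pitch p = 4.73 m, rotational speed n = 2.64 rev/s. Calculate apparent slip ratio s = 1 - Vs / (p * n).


Formula: s = 1 - Vs / (p * n)
Step 1 — p * n = 4.73 * 2.64 = 12.4872
Step 2 — Vs / (p*n) = 8.68 / 12.4872 = 0.695112 (6 d.p.)
Step 3 — s = 1 - 0.695112 = 0.304888

0.304888


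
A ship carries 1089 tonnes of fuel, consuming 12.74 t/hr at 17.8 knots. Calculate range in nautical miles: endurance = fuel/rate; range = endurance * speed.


Formula: endurance = fuel / rate; range = endurance * speed
Step 1 — endurance = 1089 / 12.74 = 85.4788 hours
Step 2 — range = 85.4788 * 17.8 ≈ 1521.5 nautical miles (5 s.f.)

1521.5 NM


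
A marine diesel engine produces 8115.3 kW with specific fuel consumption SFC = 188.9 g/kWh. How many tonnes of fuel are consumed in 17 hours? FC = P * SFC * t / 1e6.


Formula: FC (tonnes) = P * SFC * t / 1,000,000
Step 1 — P * SFC * t = 8115.3 * 188.9 * 17 = 26060662.89 g
Step 2 — FC (tonnes) = 26060662.89 / 1,000,000 ≈ 26.061 tonnes (5 s.f.)

26.061 tonnes


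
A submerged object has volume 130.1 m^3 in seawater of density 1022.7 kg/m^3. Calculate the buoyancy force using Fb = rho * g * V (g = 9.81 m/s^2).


Formula: Fb = rho * g * V
Substituting: Fb = 1022.7 * 9.81 * 130.1
Intermediate: 1022.7 * 9.81 = 10032.687
Result: Fb = 10032.687 * 130.1 ≈ 1305300 N (5 s.f.)

1305300 N


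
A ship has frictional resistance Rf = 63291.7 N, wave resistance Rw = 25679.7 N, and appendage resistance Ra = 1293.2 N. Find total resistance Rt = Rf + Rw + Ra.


Formula: Rt = Rf + Rw + Ra
Substituting: Rt = 63291.7 + 25679.7 + 1293.2
Result: Rt = 90264.6 N

90264.6 N


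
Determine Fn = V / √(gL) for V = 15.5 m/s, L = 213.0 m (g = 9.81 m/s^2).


Formula: Fn = V / sqrt(g * L)
Step 1 — g * L = 9.81 * 213.0 = 2089.53
Step 2 — sqrt(g * L) = sqrt(2089.53) = 45.711377
Step 3 — Fn = 15.5 / 45.711377 ≈ 0.33908 (5 s.f.)

0.33908


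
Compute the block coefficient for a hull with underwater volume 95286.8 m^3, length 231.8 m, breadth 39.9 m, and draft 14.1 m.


Formula: Cb = V / (L * B * T)
Step 1 — L * B * T = 231.8 * 39.9 * 14.1 = 130408.362 m^3
Step 2 — Cb = 95286.8 / 130408.362 ≈ 0.73068 (5 s.f.)

0.73068


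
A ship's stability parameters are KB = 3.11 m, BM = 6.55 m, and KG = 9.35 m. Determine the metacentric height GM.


Formula: GM = KB + BM - KG
Step 1 — KM = KB + BM = 3.11 + 6.55 = 9.66 m
Step 2 — GM = KM - KG = 9.66 - 9.35 = 0.31 m

0.31 m


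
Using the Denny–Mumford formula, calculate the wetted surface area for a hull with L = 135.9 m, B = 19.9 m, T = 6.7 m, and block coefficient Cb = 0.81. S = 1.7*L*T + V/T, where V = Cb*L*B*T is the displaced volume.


Formula: S = 1.7*L*T + V/T with V = Cb*L*B*T, i.e. S = L * (1.7*T + Cb*B)
Step 1 — 1.7*T = 1.7 * 6.7 = 11.39 m
Step 2 — Cb*B = 0.81 * 19.9 = 16.119 m
Step 3 — 1.7*T + Cb*B = 11.39 + 16.119 = 27.509 m
Step 4 — S = 135.9 * 27.509 ≈ 3738.5 m^2 (5 s.f.)

3738.5 m^2


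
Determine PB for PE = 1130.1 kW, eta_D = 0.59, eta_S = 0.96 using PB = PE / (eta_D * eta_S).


Formula: PB = PE / (eta_D * eta_S)
Step 1 — combined efficiency = eta_D * eta_S = 0.59 * 0.96 = 0.5664
Step 2 — PB = 1130.1 / 0.5664 ≈ 1995.2 kW (5 s.f.)

1995.2 kW


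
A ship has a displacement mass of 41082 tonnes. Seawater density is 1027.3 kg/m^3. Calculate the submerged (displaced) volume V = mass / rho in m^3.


Formula: V = mass / rho
Step 1 — convert tonnes to kg: 41082 t * 1000 = 41082000 kg
Step 2 — V = 41082000 / 1027.3 ≈ 39990 m^3 (5 s.f.)

39990 m^3


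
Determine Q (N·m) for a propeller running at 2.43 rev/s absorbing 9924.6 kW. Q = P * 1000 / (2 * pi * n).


Formula: Q = P_W / (2 * pi * n)
Step 1 — P_W = 9924.6 kW * 1000 = 9924600.0 W
Step 2 — 2 * pi * n = 2 * pi * 2.43 = 15.26814
Step 3 — Q = 9924600.0 / 15.26814 ≈ 650020 N·m (5 s.f.)

650020 N·m


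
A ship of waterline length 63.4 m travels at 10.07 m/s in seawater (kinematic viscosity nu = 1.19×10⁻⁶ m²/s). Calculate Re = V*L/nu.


Formula: Re = V * L / nu
Step 1 — V * L = 10.07 * 63.4 = 638.438 m^2/s
Step 2 — Re = 638.438 / 1.19e-6 = 5.37e+08

5.37e+08


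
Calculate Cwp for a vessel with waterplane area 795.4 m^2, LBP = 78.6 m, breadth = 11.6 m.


Formula: Cwp = Aw / (L * B)
Step 1 — L * B = 78.6 * 11.6 = 911.76 m^2
Step 2 — Cwp = 795.4 / 911.76 ≈ 0.87238 (5 s.f.)

0.87238


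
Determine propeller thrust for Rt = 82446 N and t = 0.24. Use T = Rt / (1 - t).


Formula: T = Rt / (1 - t)
Step 1 — (1 - t) = 1 - 0.24 = 0.76
Step 2 — T = 82446 / 0.76 ≈ 108480 N (5 s.f.)

108480 N


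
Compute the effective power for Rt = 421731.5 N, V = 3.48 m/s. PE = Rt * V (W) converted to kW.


Formula: PE = Rt * V / 1000 (kW)
Step 1 — PE (W) = 421731.5 * 3.48 = 1467625.62 W
Step 2 — PE (kW) = 1467625.62 / 1000 ≈ 1467.6 kW (5 s.f.)

1467.6 kW


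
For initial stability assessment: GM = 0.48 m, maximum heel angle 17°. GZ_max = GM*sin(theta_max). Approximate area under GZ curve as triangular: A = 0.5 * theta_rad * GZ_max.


Formula: GZ_max = GM * sin(theta); Area = 0.5 * theta_rad * GZ_max
Step 1 — GZ_max = 0.48 * sin(17°) = 0.48 * 0.292372 = 0.140339 m
Step 2 — theta_rad = 17 * pi/180 = 0.296706 rad
Step 3 — Area = 0.5 * 0.296706 * 0.140339 ≈ 0.020820 m·rad (5 s.f.)

0.020820 m·rad


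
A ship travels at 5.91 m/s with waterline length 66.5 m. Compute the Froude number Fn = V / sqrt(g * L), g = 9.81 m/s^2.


Formula: Fn = V / sqrt(g * L)
Step 1 — g * L = 9.81 * 66.5 = 652.365
Step 2 — sqrt(g * L) = sqrt(652.365) = 25.541437
Step 3 — Fn = 5.91 / 25.541437 ≈ 0.23139 (5 s.f.)

0.23139


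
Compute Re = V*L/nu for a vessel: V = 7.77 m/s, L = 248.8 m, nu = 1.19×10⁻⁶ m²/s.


Formula: Re = V * L / nu
Step 1 — V * L = 7.77 * 248.8 = 1933.176 m^2/s
Step 2 — Re = 1933.176 / 1.19e-6 = 1.62e+09

1.62e+09


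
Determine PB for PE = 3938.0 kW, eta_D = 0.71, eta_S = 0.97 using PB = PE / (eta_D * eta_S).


Formula: PB = PE / (eta_D * eta_S)
Step 1 — combined efficiency = eta_D * eta_S = 0.71 * 0.97 = 0.6887
Step 2 — PB = 3938.0 / 0.6887 ≈ 5718.0 kW (5 s.f.)

5718.0 kW


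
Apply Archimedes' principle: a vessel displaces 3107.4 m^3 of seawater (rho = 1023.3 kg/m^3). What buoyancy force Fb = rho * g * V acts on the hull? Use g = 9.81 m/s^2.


Formula: Fb = rho * g * V
Substituting: Fb = 1023.3 * 9.81 * 3107.4
Intermediate: 1023.3 * 9.81 = 10038.573
Result: Fb = 10038.573 * 3107.4 ≈ 31194000 N (5 s.f.)

31194000 N


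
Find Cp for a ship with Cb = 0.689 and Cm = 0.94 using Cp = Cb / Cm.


Formula: Cp = Cb / Cm
Substituting: Cp = 0.689 / 0.94
Result: Cp ≈ 0.73298 (5 s.f.)

0.73298


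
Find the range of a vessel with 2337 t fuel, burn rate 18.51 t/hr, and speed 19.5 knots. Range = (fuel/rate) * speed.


Formula: endurance = fuel / rate; range = endurance * speed
Step 1 — endurance = 2337 / 18.51 = 126.2561 hours
Step 2 — range = 126.2561 * 19.5 ≈ 2462.0 nautical miles (5 s.f.)

2462.0 NM


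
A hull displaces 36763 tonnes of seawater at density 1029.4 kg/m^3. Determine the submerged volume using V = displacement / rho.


Formula: V = mass / rho
Step 1 — convert tonnes to kg: 36763 t * 1000 = 36763000 kg
Step 2 — V = 36763000 / 1029.4 ≈ 35713 m^3 (5 s.f.)

35713 m^3


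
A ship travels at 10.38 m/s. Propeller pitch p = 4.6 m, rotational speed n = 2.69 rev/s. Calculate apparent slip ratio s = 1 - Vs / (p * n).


Formula: s = 1 - Vs / (p * n)
Step 1 — p * n = 4.6 * 2.69 = 12.374
Step 2 — Vs / (p*n) = 10.38 / 12.374 = 0.838856 (6 d.p.)
Step 3 — s = 1 - 0.838856 = 0.161144

0.161144


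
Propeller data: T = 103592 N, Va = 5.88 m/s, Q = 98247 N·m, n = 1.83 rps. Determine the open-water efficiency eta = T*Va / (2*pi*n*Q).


Formula: eta = T * Va / (2 * pi * n * Q)
Step 1 — numerator = T * Va = 103592 * 5.88 = 609120.96
Step 2 — 2 * pi * n = 2 * pi * 1.83 = 11.498229
Step 3 — denominator = 11.498229 * 98247 = 1129666.5
Step 4 — eta = 609120.96 / 1129666.5 ≈ 0.53920 (5 s.f.)

0.53920


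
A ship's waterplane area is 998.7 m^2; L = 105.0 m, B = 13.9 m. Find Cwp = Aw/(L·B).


Formula: Cwp = Aw / (L * B)
Step 1 — L * B = 105.0 * 13.9 = 1459.5 m^2
Step 2 — Cwp = 998.7 / 1459.5 ≈ 0.68428 (5 s.f.)

0.68428


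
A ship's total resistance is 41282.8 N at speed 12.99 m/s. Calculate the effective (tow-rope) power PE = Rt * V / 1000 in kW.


Formula: PE = Rt * V / 1000 (kW)
Step 1 — PE (W) = 41282.8 * 12.99 = 536263.572 W
Step 2 — PE (kW) = 536263.572 / 1000 ≈ 536.26 kW (5 s.f.)

536.26 kW


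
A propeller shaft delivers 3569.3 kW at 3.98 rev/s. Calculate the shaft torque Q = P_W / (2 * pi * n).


Formula: Q = P_W / (2 * pi * n)
Step 1 — P_W = 3569.3 kW * 1000 = 3569300.0 W
Step 2 — 2 * pi * n = 2 * pi * 3.98 = 25.007078
Step 3 — Q = 3569300.0 / 25.007078 ≈ 142730 N·m (5 s.f.)

142730 N·m


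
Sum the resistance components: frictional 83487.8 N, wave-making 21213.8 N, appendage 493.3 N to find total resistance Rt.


Formula: Rt = Rf + Rw + Ra
Substituting: Rt = 83487.8 + 21213.8 + 493.3
Result: Rt = 105194.9 N

105194.9 N


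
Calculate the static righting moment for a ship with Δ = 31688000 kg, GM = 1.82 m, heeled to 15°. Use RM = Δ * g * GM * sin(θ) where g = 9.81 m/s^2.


Formula: GZ = GM * sin(theta); RM = disp * g * GZ
Step 1 — GZ = 1.82 * sin(15°) = 1.82 * 0.258819 = 0.471051 m
Step 2 — RM = 31688000 * 9.81 * 0.471051 ≈ 146430000 N·m (5 s.f.)

146430000 N·m


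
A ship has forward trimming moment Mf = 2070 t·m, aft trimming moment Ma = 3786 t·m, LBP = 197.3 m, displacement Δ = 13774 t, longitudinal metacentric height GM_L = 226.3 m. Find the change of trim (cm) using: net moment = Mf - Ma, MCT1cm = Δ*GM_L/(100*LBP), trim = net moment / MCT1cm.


Formula: net trimming moment = Mf - Ma; MCT1cm = Δ*GM_L/(100*LBP); trim = net moment / MCT1cm
Step 1 — net trimming moment = 2070 - 3786 = -1716 t·m
Step 2 — MCT1cm = 13774 * 226.3 / (100 * 197.3) = 157.9856 t·m/cm
Step 3 — trim = -1716 / 157.9856 ≈ -10.862 cm (5 s.f.)

-10.862 cm


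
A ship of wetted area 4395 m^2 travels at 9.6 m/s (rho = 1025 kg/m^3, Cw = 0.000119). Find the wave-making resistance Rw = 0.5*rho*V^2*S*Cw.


Formula: Rw = 0.5 * rho * V^2 * S * Cw
Step 1 — V^2 = 9.6^2 = 92.16
Step 2 — 0.5 * rho * V^2 = 0.5 * 1025 * 92.16 = 47232.0
Step 3 — Rw = 47232.0 * 4395 * 0.000119 ≈ 24703 N (5 s.f.)

24703 N


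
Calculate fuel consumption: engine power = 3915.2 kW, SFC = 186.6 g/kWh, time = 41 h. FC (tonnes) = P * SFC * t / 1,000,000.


Formula: FC (tonnes) = P * SFC * t / 1,000,000
Step 1 — P * SFC * t = 3915.2 * 186.6 * 41 = 29953629.12 g
Step 2 — FC (tonnes) = 29953629.12 / 1,000,000 ≈ 29.954 tonnes (5 s.f.)

29.954 tonnes


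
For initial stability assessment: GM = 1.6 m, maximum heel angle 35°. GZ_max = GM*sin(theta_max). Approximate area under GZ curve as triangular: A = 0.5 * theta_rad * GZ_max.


Formula: GZ_max = GM * sin(theta); Area = 0.5 * theta_rad * GZ_max
Step 1 — GZ_max = 1.6 * sin(35°) = 1.6 * 0.573576 = 0.917722 m
Step 2 — theta_rad = 35 * pi/180 = 0.610865 rad
Step 3 — Area = 0.5 * 0.610865 * 0.917722 ≈ 0.28030 m·rad (5 s.f.)

0.28030 m·rad


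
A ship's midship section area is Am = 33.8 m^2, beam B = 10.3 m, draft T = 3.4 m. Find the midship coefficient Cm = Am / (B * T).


Formula: Cm = Am / (B * T)
Step 1 — B * T = 10.3 * 3.4 = 35.02 m^2
Step 2 — Cm = 33.8 / 35.02 ≈ 0.96516 (5 s.f.)

0.96516


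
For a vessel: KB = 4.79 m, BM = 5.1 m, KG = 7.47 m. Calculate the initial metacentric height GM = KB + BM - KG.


Formula: GM = KB + BM - KG
Step 1 — KM = KB + BM = 4.79 + 5.1 = 9.89 m
Step 2 — GM = KM - KG = 9.89 - 7.47 = 2.42 m

2.42 m


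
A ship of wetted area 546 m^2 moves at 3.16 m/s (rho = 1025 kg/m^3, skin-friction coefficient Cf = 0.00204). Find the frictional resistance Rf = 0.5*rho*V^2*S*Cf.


Formula: Rf = 0.5 * rho * V^2 * S * Cf
Step 1 — V^2 = 3.16^2 = 9.9856
Step 2 — 0.5 * rho * V^2 = 0.5 * 1025 * 9.9856 = 5117.62
Step 3 — Rf = 5117.62 * 546 * 0.00204 ≈ 5700.2 N (5 s.f.)

5700.2 N


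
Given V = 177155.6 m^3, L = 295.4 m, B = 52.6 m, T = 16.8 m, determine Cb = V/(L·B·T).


Formula: Cb = V / (L * B * T)
Step 1 — L * B * T = 295.4 * 52.6 * 16.8 = 261039.072 m^3
Step 2 — Cb = 177155.6 / 261039.072 ≈ 0.67866 (5 s.f.)

0.67866
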